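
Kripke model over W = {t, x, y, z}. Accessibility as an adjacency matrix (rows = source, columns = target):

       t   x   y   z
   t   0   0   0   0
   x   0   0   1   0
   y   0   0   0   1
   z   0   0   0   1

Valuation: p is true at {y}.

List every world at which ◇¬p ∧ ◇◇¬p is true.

{y, z}

t: ◇¬p is F, ◇◇¬p is F. ✗
x: ◇¬p is F, ◇◇¬p is T. ✗
y: ◇¬p is T, ◇◇¬p is T. ✓
z: ◇¬p is T, ◇◇¬p is T. ✓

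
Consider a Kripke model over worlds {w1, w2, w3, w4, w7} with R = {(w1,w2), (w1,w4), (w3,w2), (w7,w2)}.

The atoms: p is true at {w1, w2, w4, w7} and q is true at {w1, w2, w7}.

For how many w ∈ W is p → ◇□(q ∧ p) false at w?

w1: p is T, ◇□(q ∧ p) is T. ✓
w2: p is T, ◇□(q ∧ p) is F. ✗
w3: p is F, ◇□(q ∧ p) is T. ✓
w4: p is T, ◇□(q ∧ p) is F. ✗
w7: p is T, ◇□(q ∧ p) is T. ✓
Satisfying worlds: {w1, w3, w7}.
So p → ◇□(q ∧ p) fails at the other 2 worlds.

2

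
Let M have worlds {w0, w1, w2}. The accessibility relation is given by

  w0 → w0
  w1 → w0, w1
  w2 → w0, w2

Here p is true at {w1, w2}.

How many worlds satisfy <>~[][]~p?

w0: successors {w0}; ~[][]~p there: w0:F. ✗
w1: successors {w0, w1}; ~[][]~p there: w0:F, w1:T. ✓
w2: successors {w0, w2}; ~[][]~p there: w0:F, w2:T. ✓
Satisfying worlds: {w1, w2}.

2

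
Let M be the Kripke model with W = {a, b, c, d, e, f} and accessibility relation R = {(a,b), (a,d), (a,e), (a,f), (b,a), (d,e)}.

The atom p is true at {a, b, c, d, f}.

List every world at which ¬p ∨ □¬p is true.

a: ¬p is F, □¬p is F. ✗
b: ¬p is F, □¬p is F. ✗
c: ¬p is F, □¬p is T. ✓
d: ¬p is F, □¬p is T. ✓
e: ¬p is T, □¬p is T. ✓
f: ¬p is F, □¬p is T. ✓

{c, d, e, f}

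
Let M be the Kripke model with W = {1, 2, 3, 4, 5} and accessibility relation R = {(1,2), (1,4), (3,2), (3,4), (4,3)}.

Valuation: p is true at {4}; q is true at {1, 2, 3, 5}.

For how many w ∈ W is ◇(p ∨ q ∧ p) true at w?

2

1: successors {2, 4}; p ∨ q ∧ p there: 2:F, 4:T. ✓
2: no successors, so ◇(p ∨ q ∧ p) fails. ✗
3: successors {2, 4}; p ∨ q ∧ p there: 2:F, 4:T. ✓
4: successors {3}; p ∨ q ∧ p there: 3:F. ✗
5: no successors, so ◇(p ∨ q ∧ p) fails. ✗
Satisfying worlds: {1, 3}.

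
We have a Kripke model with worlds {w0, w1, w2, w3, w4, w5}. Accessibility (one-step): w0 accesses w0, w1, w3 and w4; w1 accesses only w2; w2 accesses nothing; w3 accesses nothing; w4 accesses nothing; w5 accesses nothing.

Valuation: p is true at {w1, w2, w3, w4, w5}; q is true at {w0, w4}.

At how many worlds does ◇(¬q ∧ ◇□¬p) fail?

5

w0: successors {w0, w1, w3, w4}; ¬q ∧ ◇□¬p there: w0:F, w1:T, w3:F, w4:F. ✓
w1: successors {w2}; ¬q ∧ ◇□¬p there: w2:F. ✗
w2: no successors, so ◇(¬q ∧ ◇□¬p) fails. ✗
w3: no successors, so ◇(¬q ∧ ◇□¬p) fails. ✗
w4: no successors, so ◇(¬q ∧ ◇□¬p) fails. ✗
w5: no successors, so ◇(¬q ∧ ◇□¬p) fails. ✗
Satisfying worlds: {w0}.
So ◇(¬q ∧ ◇□¬p) fails at the other 5 worlds.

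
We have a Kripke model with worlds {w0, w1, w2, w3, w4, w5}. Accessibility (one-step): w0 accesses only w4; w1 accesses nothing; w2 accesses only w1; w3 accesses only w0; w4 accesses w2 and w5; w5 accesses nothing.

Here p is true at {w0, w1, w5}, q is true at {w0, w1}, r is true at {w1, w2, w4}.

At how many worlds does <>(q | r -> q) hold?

3

w0: successors {w4}; q | r -> q there: w4:F. ✗
w1: no successors, so <>(q | r -> q) fails. ✗
w2: successors {w1}; q | r -> q there: w1:T. ✓
w3: successors {w0}; q | r -> q there: w0:T. ✓
w4: successors {w2, w5}; q | r -> q there: w2:F, w5:T. ✓
w5: no successors, so <>(q | r -> q) fails. ✗
Satisfying worlds: {w2, w3, w4}.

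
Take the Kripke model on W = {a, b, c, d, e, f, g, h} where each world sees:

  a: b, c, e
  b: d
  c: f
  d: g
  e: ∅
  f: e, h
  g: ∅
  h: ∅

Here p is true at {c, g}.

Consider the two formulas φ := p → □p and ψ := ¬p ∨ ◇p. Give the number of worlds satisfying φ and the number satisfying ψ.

7 and 6

For p → □p:
a: p is F, □p is F. ✓
b: p is F, □p is F. ✓
c: p is T, □p is F. ✗
d: p is F, □p is T. ✓
e: p is F, □p is T. ✓
f: p is F, □p is F. ✓
g: p is T, □p is T. ✓
h: p is F, □p is T. ✓
— 7 worlds.
For ¬p ∨ ◇p:
a: ¬p is T, ◇p is T. ✓
b: ¬p is T, ◇p is F. ✓
c: ¬p is F, ◇p is F. ✗
d: ¬p is T, ◇p is T. ✓
e: ¬p is T, ◇p is F. ✓
f: ¬p is T, ◇p is F. ✓
g: ¬p is F, ◇p is F. ✗
h: ¬p is T, ◇p is F. ✓
— 6 worlds.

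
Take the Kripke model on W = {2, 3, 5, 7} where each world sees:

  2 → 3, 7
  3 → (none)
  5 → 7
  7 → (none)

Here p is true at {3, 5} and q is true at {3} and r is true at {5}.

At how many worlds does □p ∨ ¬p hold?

2: □p is F, ¬p is T. ✓
3: □p is T, ¬p is F. ✓
5: □p is F, ¬p is F. ✗
7: □p is T, ¬p is T. ✓
Satisfying worlds: {2, 3, 7}.

3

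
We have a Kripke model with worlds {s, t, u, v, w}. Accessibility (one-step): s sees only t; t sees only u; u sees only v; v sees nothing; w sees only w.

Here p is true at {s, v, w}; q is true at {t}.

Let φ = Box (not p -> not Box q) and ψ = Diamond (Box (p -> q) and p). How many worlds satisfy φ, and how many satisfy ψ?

For Box (not p -> not Box q):
s: successors {t}; not p -> not Box q there: t:T. ✓
t: successors {u}; not p -> not Box q there: u:T. ✓
u: successors {v}; not p -> not Box q there: v:T. ✓
v: no successors, so Box (not p -> not Box q) holds vacuously. ✓
w: successors {w}; not p -> not Box q there: w:T. ✓
— 5 worlds.
For Diamond (Box (p -> q) and p):
s: successors {t}; Box (p -> q) and p there: t:F. ✗
t: successors {u}; Box (p -> q) and p there: u:F. ✗
u: successors {v}; Box (p -> q) and p there: v:T. ✓
v: no successors, so Diamond (Box (p -> q) and p) fails. ✗
w: successors {w}; Box (p -> q) and p there: w:F. ✗
— 1 world.

5 and 1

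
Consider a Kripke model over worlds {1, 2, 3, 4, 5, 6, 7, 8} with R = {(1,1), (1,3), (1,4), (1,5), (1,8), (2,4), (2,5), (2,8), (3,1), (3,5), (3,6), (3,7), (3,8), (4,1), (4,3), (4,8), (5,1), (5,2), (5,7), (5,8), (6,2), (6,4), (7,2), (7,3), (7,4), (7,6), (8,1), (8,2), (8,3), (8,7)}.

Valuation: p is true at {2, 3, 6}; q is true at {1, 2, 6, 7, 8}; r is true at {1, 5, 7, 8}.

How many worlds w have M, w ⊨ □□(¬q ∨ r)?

1

1: successors {1, 3, 4, 5, 8}; □(¬q ∨ r) there: 1:T, 3:F, 4:T, 5:F, 8:F. ✗
2: successors {4, 5, 8}; □(¬q ∨ r) there: 4:T, 5:F, 8:F. ✗
3: successors {1, 5, 6, 7, 8}; □(¬q ∨ r) there: 1:T, 5:F, 6:F, 7:F, 8:F. ✗
4: successors {1, 3, 8}; □(¬q ∨ r) there: 1:T, 3:F, 8:F. ✗
5: successors {1, 2, 7, 8}; □(¬q ∨ r) there: 1:T, 2:T, 7:F, 8:F. ✗
6: successors {2, 4}; □(¬q ∨ r) there: 2:T, 4:T. ✓
7: successors {2, 3, 4, 6}; □(¬q ∨ r) there: 2:T, 3:F, 4:T, 6:F. ✗
8: successors {1, 2, 3, 7}; □(¬q ∨ r) there: 1:T, 2:T, 3:F, 7:F. ✗
Satisfying worlds: {6}.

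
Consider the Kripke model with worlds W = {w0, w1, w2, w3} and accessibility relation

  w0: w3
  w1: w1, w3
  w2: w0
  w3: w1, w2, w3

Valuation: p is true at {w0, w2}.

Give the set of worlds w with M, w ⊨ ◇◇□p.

w0: successors {w3}; ◇□p there: w3:T. ✓
w1: successors {w1, w3}; ◇□p there: w1:F, w3:T. ✓
w2: successors {w0}; ◇□p there: w0:F. ✗
w3: successors {w1, w2, w3}; ◇□p there: w1:F, w2:F, w3:T. ✓

{w0, w1, w3}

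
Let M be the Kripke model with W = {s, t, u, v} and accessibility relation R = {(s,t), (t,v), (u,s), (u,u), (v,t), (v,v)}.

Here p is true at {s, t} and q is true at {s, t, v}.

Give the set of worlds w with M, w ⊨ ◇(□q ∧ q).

s: successors {t}; □q ∧ q there: t:T. ✓
t: successors {v}; □q ∧ q there: v:T. ✓
u: successors {s, u}; □q ∧ q there: s:T, u:F. ✓
v: successors {t, v}; □q ∧ q there: t:T, v:T. ✓

{s, t, u, v}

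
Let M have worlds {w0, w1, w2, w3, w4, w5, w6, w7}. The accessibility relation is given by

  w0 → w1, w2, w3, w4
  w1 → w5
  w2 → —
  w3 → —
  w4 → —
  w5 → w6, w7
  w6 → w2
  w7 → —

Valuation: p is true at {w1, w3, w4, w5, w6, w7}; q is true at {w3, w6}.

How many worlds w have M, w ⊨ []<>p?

w0: successors {w1, w2, w3, w4}; <>p there: w1:T, w2:F, w3:F, w4:F. ✗
w1: successors {w5}; <>p there: w5:T. ✓
w2: no successors, so []<>p holds vacuously. ✓
w3: no successors, so []<>p holds vacuously. ✓
w4: no successors, so []<>p holds vacuously. ✓
w5: successors {w6, w7}; <>p there: w6:F, w7:F. ✗
w6: successors {w2}; <>p there: w2:F. ✗
w7: no successors, so []<>p holds vacuously. ✓
Satisfying worlds: {w1, w2, w3, w4, w7}.

5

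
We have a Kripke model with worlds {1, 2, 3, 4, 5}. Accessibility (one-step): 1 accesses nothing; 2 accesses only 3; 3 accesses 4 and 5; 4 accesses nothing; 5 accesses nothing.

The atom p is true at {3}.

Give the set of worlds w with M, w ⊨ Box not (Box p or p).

{1, 4, 5}

1: no successors, so Box not (Box p or p) holds vacuously. ✓
2: successors {3}; not (Box p or p) there: 3:F. ✗
3: successors {4, 5}; not (Box p or p) there: 4:F, 5:F. ✗
4: no successors, so Box not (Box p or p) holds vacuously. ✓
5: no successors, so Box not (Box p or p) holds vacuously. ✓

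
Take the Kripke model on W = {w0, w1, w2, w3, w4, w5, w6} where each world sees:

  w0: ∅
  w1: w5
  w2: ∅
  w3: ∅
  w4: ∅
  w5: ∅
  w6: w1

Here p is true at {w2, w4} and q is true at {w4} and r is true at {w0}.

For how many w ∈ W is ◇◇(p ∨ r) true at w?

w0: no successors, so ◇◇(p ∨ r) fails. ✗
w1: successors {w5}; ◇(p ∨ r) there: w5:F. ✗
w2: no successors, so ◇◇(p ∨ r) fails. ✗
w3: no successors, so ◇◇(p ∨ r) fails. ✗
w4: no successors, so ◇◇(p ∨ r) fails. ✗
w5: no successors, so ◇◇(p ∨ r) fails. ✗
w6: successors {w1}; ◇(p ∨ r) there: w1:F. ✗
Satisfying worlds: ∅.

0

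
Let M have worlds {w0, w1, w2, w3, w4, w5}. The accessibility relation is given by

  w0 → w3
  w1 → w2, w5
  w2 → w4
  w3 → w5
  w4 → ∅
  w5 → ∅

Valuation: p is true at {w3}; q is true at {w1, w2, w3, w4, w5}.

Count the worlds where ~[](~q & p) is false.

2

w0: [](~q & p) is F. ✓
w1: [](~q & p) is F. ✓
w2: [](~q & p) is F. ✓
w3: [](~q & p) is F. ✓
w4: [](~q & p) is T. ✗
w5: [](~q & p) is T. ✗
Satisfying worlds: {w0, w1, w2, w3}.
So ~[](~q & p) fails at the other 2 worlds.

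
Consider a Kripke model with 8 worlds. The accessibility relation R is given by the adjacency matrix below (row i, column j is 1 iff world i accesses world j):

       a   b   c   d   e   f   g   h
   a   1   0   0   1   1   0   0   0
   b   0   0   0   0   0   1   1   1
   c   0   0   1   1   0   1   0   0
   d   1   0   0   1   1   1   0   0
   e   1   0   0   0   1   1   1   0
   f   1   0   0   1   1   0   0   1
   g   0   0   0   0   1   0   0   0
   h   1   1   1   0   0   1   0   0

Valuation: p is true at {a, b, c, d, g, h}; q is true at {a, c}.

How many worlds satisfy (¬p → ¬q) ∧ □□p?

a: ¬p → ¬q is T, □□p is F. ✗
b: ¬p → ¬q is T, □□p is F. ✗
c: ¬p → ¬q is T, □□p is F. ✗
d: ¬p → ¬q is T, □□p is F. ✗
e: ¬p → ¬q is T, □□p is F. ✗
f: ¬p → ¬q is T, □□p is F. ✗
g: ¬p → ¬q is T, □□p is F. ✗
h: ¬p → ¬q is T, □□p is F. ✗
Satisfying worlds: ∅.

0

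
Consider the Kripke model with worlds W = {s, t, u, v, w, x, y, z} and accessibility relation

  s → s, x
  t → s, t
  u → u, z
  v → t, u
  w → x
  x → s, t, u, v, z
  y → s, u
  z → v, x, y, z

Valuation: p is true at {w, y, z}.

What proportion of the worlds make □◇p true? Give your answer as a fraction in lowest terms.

1/4

s: successors {s, x}; ◇p there: s:F, x:T. ✗
t: successors {s, t}; ◇p there: s:F, t:F. ✗
u: successors {u, z}; ◇p there: u:T, z:T. ✓
v: successors {t, u}; ◇p there: t:F, u:T. ✗
w: successors {x}; ◇p there: x:T. ✓
x: successors {s, t, u, v, z}; ◇p there: s:F, t:F, u:T, v:F, z:T. ✗
y: successors {s, u}; ◇p there: s:F, u:T. ✗
z: successors {v, x, y, z}; ◇p there: v:F, x:T, y:F, z:T. ✗
That's 2 of 8 worlds, so 2/8 = 1/4.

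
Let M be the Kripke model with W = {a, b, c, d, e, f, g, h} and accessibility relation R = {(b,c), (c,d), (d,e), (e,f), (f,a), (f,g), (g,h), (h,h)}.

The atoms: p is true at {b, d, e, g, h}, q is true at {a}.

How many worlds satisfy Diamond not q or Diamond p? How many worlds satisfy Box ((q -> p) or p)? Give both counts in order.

7 and 7

For Diamond not q or Diamond p:
a: Diamond not q is F, Diamond p is F. ✗
b: Diamond not q is T, Diamond p is F. ✓
c: Diamond not q is T, Diamond p is T. ✓
d: Diamond not q is T, Diamond p is T. ✓
e: Diamond not q is T, Diamond p is F. ✓
f: Diamond not q is T, Diamond p is T. ✓
g: Diamond not q is T, Diamond p is T. ✓
h: Diamond not q is T, Diamond p is T. ✓
— 7 worlds.
For Box ((q -> p) or p):
a: no successors, so Box ((q -> p) or p) holds vacuously. ✓
b: successors {c}; (q -> p) or p there: c:T. ✓
c: successors {d}; (q -> p) or p there: d:T. ✓
d: successors {e}; (q -> p) or p there: e:T. ✓
e: successors {f}; (q -> p) or p there: f:T. ✓
f: successors {a, g}; (q -> p) or p there: a:F, g:T. ✗
g: successors {h}; (q -> p) or p there: h:T. ✓
h: successors {h}; (q -> p) or p there: h:T. ✓
— 7 worlds.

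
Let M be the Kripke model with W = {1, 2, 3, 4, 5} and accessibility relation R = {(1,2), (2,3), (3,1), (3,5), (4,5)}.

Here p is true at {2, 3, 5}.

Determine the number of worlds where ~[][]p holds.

1

1: [][]p is T. ✗
2: [][]p is F. ✓
3: [][]p is T. ✗
4: [][]p is T. ✗
5: [][]p is T. ✗
Satisfying worlds: {2}.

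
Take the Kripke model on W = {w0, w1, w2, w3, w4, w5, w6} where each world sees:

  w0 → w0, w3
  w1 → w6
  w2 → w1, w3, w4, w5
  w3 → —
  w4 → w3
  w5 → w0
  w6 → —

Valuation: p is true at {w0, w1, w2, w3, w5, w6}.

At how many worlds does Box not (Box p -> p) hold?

w0: successors {w0, w3}; not (Box p -> p) there: w0:F, w3:F. ✗
w1: successors {w6}; not (Box p -> p) there: w6:F. ✗
w2: successors {w1, w3, w4, w5}; not (Box p -> p) there: w1:F, w3:F, w4:T, w5:F. ✗
w3: no successors, so Box not (Box p -> p) holds vacuously. ✓
w4: successors {w3}; not (Box p -> p) there: w3:F. ✗
w5: successors {w0}; not (Box p -> p) there: w0:F. ✗
w6: no successors, so Box not (Box p -> p) holds vacuously. ✓
Satisfying worlds: {w3, w6}.

2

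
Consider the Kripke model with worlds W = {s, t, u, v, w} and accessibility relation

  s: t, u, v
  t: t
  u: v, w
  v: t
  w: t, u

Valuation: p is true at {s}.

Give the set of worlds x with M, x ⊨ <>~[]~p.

s: successors {t, u, v}; ~[]~p there: t:F, u:F, v:F. ✗
t: successors {t}; ~[]~p there: t:F. ✗
u: successors {v, w}; ~[]~p there: v:F, w:F. ✗
v: successors {t}; ~[]~p there: t:F. ✗
w: successors {t, u}; ~[]~p there: t:F, u:F. ✗

∅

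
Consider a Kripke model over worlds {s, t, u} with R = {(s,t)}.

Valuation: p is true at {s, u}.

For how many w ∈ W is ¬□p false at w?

s: □p is F. ✓
t: □p is T. ✗
u: □p is T. ✗
Satisfying worlds: {s}.
So ¬□p fails at the other 2 worlds.

2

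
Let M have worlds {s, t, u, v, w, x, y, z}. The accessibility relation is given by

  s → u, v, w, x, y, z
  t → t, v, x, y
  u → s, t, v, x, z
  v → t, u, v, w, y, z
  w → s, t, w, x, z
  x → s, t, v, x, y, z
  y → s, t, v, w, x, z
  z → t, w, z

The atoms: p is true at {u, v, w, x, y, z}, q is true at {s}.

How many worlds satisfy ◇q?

4

s: successors {u, v, w, x, y, z}; q there: u:F, v:F, w:F, x:F, y:F, z:F. ✗
t: successors {t, v, x, y}; q there: t:F, v:F, x:F, y:F. ✗
u: successors {s, t, v, x, z}; q there: s:T, t:F, v:F, x:F, z:F. ✓
v: successors {t, u, v, w, y, z}; q there: t:F, u:F, v:F, w:F, y:F, z:F. ✗
w: successors {s, t, w, x, z}; q there: s:T, t:F, w:F, x:F, z:F. ✓
x: successors {s, t, v, x, y, z}; q there: s:T, t:F, v:F, x:F, y:F, z:F. ✓
y: successors {s, t, v, w, x, z}; q there: s:T, t:F, v:F, w:F, x:F, z:F. ✓
z: successors {t, w, z}; q there: t:F, w:F, z:F. ✗
Satisfying worlds: {u, w, x, y}.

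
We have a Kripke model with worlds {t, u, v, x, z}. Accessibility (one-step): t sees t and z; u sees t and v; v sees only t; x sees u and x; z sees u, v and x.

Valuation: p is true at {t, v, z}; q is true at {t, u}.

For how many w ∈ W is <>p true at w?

4

t: successors {t, z}; p there: t:T, z:T. ✓
u: successors {t, v}; p there: t:T, v:T. ✓
v: successors {t}; p there: t:T. ✓
x: successors {u, x}; p there: u:F, x:F. ✗
z: successors {u, v, x}; p there: u:F, v:T, x:F. ✓
Satisfying worlds: {t, u, v, z}.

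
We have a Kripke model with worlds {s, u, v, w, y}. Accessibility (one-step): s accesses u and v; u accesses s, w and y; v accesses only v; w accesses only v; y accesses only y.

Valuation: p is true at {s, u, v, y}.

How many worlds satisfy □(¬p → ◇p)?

s: successors {u, v}; ¬p → ◇p there: u:T, v:T. ✓
u: successors {s, w, y}; ¬p → ◇p there: s:T, w:T, y:T. ✓
v: successors {v}; ¬p → ◇p there: v:T. ✓
w: successors {v}; ¬p → ◇p there: v:T. ✓
y: successors {y}; ¬p → ◇p there: y:T. ✓
Satisfying worlds: {s, u, v, w, y}.

5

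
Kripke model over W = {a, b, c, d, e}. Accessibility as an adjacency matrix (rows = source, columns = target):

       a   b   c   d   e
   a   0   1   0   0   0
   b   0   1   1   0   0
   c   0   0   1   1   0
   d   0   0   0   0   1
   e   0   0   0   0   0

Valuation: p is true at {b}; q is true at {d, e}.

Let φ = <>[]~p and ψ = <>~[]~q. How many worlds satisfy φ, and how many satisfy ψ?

For <>[]~p:
a: successors {b}; []~p there: b:F. ✗
b: successors {b, c}; []~p there: b:F, c:T. ✓
c: successors {c, d}; []~p there: c:T, d:T. ✓
d: successors {e}; []~p there: e:T. ✓
e: no successors, so <>[]~p fails. ✗
— 3 worlds.
For <>~[]~q:
a: successors {b}; ~[]~q there: b:F. ✗
b: successors {b, c}; ~[]~q there: b:F, c:T. ✓
c: successors {c, d}; ~[]~q there: c:T, d:T. ✓
d: successors {e}; ~[]~q there: e:F. ✗
e: no successors, so <>~[]~q fails. ✗
— 2 worlds.

3 and 2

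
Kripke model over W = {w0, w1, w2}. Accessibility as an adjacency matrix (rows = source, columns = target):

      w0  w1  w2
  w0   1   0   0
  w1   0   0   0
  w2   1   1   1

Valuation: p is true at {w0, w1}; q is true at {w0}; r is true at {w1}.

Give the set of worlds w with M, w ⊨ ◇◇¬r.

w0: successors {w0}; ◇¬r there: w0:T. ✓
w1: no successors, so ◇◇¬r fails. ✗
w2: successors {w0, w1, w2}; ◇¬r there: w0:T, w1:F, w2:T. ✓

{w0, w2}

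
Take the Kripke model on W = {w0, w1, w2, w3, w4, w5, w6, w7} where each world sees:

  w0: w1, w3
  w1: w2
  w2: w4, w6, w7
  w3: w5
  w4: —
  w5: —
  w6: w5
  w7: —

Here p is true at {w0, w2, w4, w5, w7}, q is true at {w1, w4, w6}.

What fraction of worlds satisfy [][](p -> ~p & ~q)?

w0: successors {w1, w3}; [](p -> ~p & ~q) there: w1:F, w3:F. ✗
w1: successors {w2}; [](p -> ~p & ~q) there: w2:F. ✗
w2: successors {w4, w6, w7}; [](p -> ~p & ~q) there: w4:T, w6:F, w7:T. ✗
w3: successors {w5}; [](p -> ~p & ~q) there: w5:T. ✓
w4: no successors, so [][](p -> ~p & ~q) holds vacuously. ✓
w5: no successors, so [][](p -> ~p & ~q) holds vacuously. ✓
w6: successors {w5}; [](p -> ~p & ~q) there: w5:T. ✓
w7: no successors, so [][](p -> ~p & ~q) holds vacuously. ✓
That's 5 of 8 worlds, so 5/8.

5/8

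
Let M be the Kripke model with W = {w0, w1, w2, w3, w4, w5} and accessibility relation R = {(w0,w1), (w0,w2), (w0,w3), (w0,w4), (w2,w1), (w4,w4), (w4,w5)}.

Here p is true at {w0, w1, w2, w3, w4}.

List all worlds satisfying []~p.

w0: successors {w1, w2, w3, w4}; ~p there: w1:F, w2:F, w3:F, w4:F. ✗
w1: no successors, so []~p holds vacuously. ✓
w2: successors {w1}; ~p there: w1:F. ✗
w3: no successors, so []~p holds vacuously. ✓
w4: successors {w4, w5}; ~p there: w4:F, w5:T. ✗
w5: no successors, so []~p holds vacuously. ✓

{w1, w3, w5}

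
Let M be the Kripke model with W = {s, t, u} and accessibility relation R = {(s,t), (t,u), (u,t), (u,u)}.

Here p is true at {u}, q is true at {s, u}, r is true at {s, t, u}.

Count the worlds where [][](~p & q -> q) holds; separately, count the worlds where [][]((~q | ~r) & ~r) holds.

3 and 0

For [][](~p & q -> q):
s: successors {t}; [](~p & q -> q) there: t:T. ✓
t: successors {u}; [](~p & q -> q) there: u:T. ✓
u: successors {t, u}; [](~p & q -> q) there: t:T, u:T. ✓
— 3 worlds.
For [][]((~q | ~r) & ~r):
s: successors {t}; []((~q | ~r) & ~r) there: t:F. ✗
t: successors {u}; []((~q | ~r) & ~r) there: u:F. ✗
u: successors {t, u}; []((~q | ~r) & ~r) there: t:F, u:F. ✗
— 0 worlds.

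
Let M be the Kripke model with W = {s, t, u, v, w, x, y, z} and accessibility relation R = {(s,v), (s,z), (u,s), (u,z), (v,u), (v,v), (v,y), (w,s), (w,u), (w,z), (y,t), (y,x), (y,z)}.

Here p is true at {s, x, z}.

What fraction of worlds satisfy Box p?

s: successors {v, z}; p there: v:F, z:T. ✗
t: no successors, so Box p holds vacuously. ✓
u: successors {s, z}; p there: s:T, z:T. ✓
v: successors {u, v, y}; p there: u:F, v:F, y:F. ✗
w: successors {s, u, z}; p there: s:T, u:F, z:T. ✗
x: no successors, so Box p holds vacuously. ✓
y: successors {t, x, z}; p there: t:F, x:T, z:T. ✗
z: no successors, so Box p holds vacuously. ✓
That's 4 of 8 worlds, so 4/8 = 1/2.

1/2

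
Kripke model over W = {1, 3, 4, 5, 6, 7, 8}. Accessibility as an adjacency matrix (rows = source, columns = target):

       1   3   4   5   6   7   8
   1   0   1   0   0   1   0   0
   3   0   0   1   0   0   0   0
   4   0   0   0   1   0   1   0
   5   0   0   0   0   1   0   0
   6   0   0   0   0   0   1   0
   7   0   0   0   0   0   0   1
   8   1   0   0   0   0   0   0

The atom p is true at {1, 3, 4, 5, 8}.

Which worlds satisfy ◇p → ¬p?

1: ◇p is T, ¬p is F. ✗
3: ◇p is T, ¬p is F. ✗
4: ◇p is T, ¬p is F. ✗
5: ◇p is F, ¬p is F. ✓
6: ◇p is F, ¬p is T. ✓
7: ◇p is T, ¬p is T. ✓
8: ◇p is T, ¬p is F. ✗

{5, 6, 7}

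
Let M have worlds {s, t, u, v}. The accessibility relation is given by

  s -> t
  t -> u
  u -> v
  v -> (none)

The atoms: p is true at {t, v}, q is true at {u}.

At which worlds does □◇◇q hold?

{v}

s: successors {t}; ◇◇q there: t:F. ✗
t: successors {u}; ◇◇q there: u:F. ✗
u: successors {v}; ◇◇q there: v:F. ✗
v: no successors, so □◇◇q holds vacuously. ✓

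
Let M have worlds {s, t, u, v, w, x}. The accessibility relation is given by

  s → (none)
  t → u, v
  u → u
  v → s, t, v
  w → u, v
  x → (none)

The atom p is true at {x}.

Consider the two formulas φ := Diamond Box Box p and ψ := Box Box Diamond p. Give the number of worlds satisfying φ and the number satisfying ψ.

1 and 2

For Diamond Box Box p:
s: no successors, so Diamond Box Box p fails. ✗
t: successors {u, v}; Box Box p there: u:F, v:F. ✗
u: successors {u}; Box Box p there: u:F. ✗
v: successors {s, t, v}; Box Box p there: s:T, t:F, v:F. ✓
w: successors {u, v}; Box Box p there: u:F, v:F. ✗
x: no successors, so Diamond Box Box p fails. ✗
— 1 world.
For Box Box Diamond p:
s: no successors, so Box Box Diamond p holds vacuously. ✓
t: successors {u, v}; Box Diamond p there: u:F, v:F. ✗
u: successors {u}; Box Diamond p there: u:F. ✗
v: successors {s, t, v}; Box Diamond p there: s:T, t:F, v:F. ✗
w: successors {u, v}; Box Diamond p there: u:F, v:F. ✗
x: no successors, so Box Box Diamond p holds vacuously. ✓
— 2 worlds.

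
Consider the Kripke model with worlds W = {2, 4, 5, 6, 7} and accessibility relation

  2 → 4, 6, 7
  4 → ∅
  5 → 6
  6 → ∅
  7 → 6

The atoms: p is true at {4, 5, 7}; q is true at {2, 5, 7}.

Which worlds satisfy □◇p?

2: successors {4, 6, 7}; ◇p there: 4:F, 6:F, 7:F. ✗
4: no successors, so □◇p holds vacuously. ✓
5: successors {6}; ◇p there: 6:F. ✗
6: no successors, so □◇p holds vacuously. ✓
7: successors {6}; ◇p there: 6:F. ✗

{4, 6}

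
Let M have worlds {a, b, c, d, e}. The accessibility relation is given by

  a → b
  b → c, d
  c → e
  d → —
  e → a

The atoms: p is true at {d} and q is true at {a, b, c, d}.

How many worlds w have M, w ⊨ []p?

1

a: successors {b}; p there: b:F. ✗
b: successors {c, d}; p there: c:F, d:T. ✗
c: successors {e}; p there: e:F. ✗
d: no successors, so []p holds vacuously. ✓
e: successors {a}; p there: a:F. ✗
Satisfying worlds: {d}.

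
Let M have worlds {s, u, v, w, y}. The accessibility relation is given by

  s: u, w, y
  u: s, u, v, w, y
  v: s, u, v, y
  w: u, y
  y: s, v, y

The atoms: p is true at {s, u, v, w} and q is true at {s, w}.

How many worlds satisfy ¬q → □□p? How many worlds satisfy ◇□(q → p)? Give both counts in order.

For ¬q → □□p:
s: ¬q is F, □□p is F. ✓
u: ¬q is T, □□p is F. ✗
v: ¬q is T, □□p is F. ✗
w: ¬q is F, □□p is F. ✓
y: ¬q is T, □□p is F. ✗
— 2 worlds.
For ◇□(q → p):
s: successors {u, w, y}; □(q → p) there: u:T, w:T, y:T. ✓
u: successors {s, u, v, w, y}; □(q → p) there: s:T, u:T, v:T, w:T, y:T. ✓
v: successors {s, u, v, y}; □(q → p) there: s:T, u:T, v:T, y:T. ✓
w: successors {u, y}; □(q → p) there: u:T, y:T. ✓
y: successors {s, v, y}; □(q → p) there: s:T, v:T, y:T. ✓
— 5 worlds.

2 and 5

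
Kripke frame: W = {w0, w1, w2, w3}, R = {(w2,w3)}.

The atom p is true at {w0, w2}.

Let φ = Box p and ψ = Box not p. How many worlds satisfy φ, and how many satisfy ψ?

For Box p:
w0: no successors, so Box p holds vacuously. ✓
w1: no successors, so Box p holds vacuously. ✓
w2: successors {w3}; p there: w3:F. ✗
w3: no successors, so Box p holds vacuously. ✓
— 3 worlds.
For Box not p:
w0: no successors, so Box not p holds vacuously. ✓
w1: no successors, so Box not p holds vacuously. ✓
w2: successors {w3}; not p there: w3:T. ✓
w3: no successors, so Box not p holds vacuously. ✓
— 4 worlds.

3 and 4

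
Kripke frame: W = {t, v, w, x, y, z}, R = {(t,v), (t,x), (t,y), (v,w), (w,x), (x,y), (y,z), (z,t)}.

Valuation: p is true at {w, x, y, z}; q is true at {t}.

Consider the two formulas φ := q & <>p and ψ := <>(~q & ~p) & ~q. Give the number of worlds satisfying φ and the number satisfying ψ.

1 and 0

For q & <>p:
t: q is T, <>p is T. ✓
v: q is F, <>p is T. ✗
w: q is F, <>p is T. ✗
x: q is F, <>p is T. ✗
y: q is F, <>p is T. ✗
z: q is F, <>p is F. ✗
— 1 world.
For <>(~q & ~p) & ~q:
t: <>(~q & ~p) is T, ~q is F. ✗
v: <>(~q & ~p) is F, ~q is T. ✗
w: <>(~q & ~p) is F, ~q is T. ✗
x: <>(~q & ~p) is F, ~q is T. ✗
y: <>(~q & ~p) is F, ~q is T. ✗
z: <>(~q & ~p) is F, ~q is T. ✗
— 0 worlds.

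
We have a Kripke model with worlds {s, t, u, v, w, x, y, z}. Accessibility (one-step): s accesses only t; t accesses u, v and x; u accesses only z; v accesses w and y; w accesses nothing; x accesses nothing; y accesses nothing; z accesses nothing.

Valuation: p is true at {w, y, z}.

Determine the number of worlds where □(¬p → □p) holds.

s: successors {t}; ¬p → □p there: t:F. ✗
t: successors {u, v, x}; ¬p → □p there: u:T, v:T, x:T. ✓
u: successors {z}; ¬p → □p there: z:T. ✓
v: successors {w, y}; ¬p → □p there: w:T, y:T. ✓
w: no successors, so □(¬p → □p) holds vacuously. ✓
x: no successors, so □(¬p → □p) holds vacuously. ✓
y: no successors, so □(¬p → □p) holds vacuously. ✓
z: no successors, so □(¬p → □p) holds vacuously. ✓
Satisfying worlds: {t, u, v, w, x, y, z}.

7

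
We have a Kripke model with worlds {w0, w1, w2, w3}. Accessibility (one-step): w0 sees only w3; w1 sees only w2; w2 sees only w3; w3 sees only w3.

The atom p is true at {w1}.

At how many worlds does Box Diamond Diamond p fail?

4

w0: successors {w3}; Diamond Diamond p there: w3:F. ✗
w1: successors {w2}; Diamond Diamond p there: w2:F. ✗
w2: successors {w3}; Diamond Diamond p there: w3:F. ✗
w3: successors {w3}; Diamond Diamond p there: w3:F. ✗
Satisfying worlds: ∅.
So Box Diamond Diamond p fails at the other 4 worlds.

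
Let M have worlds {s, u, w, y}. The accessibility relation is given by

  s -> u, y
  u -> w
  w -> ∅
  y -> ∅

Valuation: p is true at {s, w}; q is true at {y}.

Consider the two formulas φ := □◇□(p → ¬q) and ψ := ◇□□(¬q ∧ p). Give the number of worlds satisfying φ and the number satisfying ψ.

2 and 2

For □◇□(p → ¬q):
s: successors {u, y}; ◇□(p → ¬q) there: u:T, y:F. ✗
u: successors {w}; ◇□(p → ¬q) there: w:F. ✗
w: no successors, so □◇□(p → ¬q) holds vacuously. ✓
y: no successors, so □◇□(p → ¬q) holds vacuously. ✓
— 2 worlds.
For ◇□□(¬q ∧ p):
s: successors {u, y}; □□(¬q ∧ p) there: u:T, y:T. ✓
u: successors {w}; □□(¬q ∧ p) there: w:T. ✓
w: no successors, so ◇□□(¬q ∧ p) fails. ✗
y: no successors, so ◇□□(¬q ∧ p) fails. ✗
— 2 worlds.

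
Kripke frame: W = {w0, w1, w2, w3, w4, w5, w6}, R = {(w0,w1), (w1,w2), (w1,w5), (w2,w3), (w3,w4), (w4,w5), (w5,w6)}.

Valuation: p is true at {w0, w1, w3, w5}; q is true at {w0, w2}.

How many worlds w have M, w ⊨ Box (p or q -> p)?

6

w0: successors {w1}; p or q -> p there: w1:T. ✓
w1: successors {w2, w5}; p or q -> p there: w2:F, w5:T. ✗
w2: successors {w3}; p or q -> p there: w3:T. ✓
w3: successors {w4}; p or q -> p there: w4:T. ✓
w4: successors {w5}; p or q -> p there: w5:T. ✓
w5: successors {w6}; p or q -> p there: w6:T. ✓
w6: no successors, so Box (p or q -> p) holds vacuously. ✓
Satisfying worlds: {w0, w2, w3, w4, w5, w6}.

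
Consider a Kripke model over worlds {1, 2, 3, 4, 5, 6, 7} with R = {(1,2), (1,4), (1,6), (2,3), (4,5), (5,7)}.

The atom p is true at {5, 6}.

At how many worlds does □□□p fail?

1: successors {2, 4, 6}; □□p there: 2:T, 4:F, 6:T. ✗
2: successors {3}; □□p there: 3:T. ✓
3: no successors, so □□□p holds vacuously. ✓
4: successors {5}; □□p there: 5:T. ✓
5: successors {7}; □□p there: 7:T. ✓
6: no successors, so □□□p holds vacuously. ✓
7: no successors, so □□□p holds vacuously. ✓
Satisfying worlds: {2, 3, 4, 5, 6, 7}.
So □□□p fails at the other 1 world.

1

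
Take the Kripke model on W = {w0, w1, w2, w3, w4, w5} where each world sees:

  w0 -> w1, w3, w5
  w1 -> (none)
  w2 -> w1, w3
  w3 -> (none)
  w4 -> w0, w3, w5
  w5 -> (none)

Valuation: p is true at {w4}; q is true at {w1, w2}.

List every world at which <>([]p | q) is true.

w0: successors {w1, w3, w5}; []p | q there: w1:T, w3:T, w5:T. ✓
w1: no successors, so <>([]p | q) fails. ✗
w2: successors {w1, w3}; []p | q there: w1:T, w3:T. ✓
w3: no successors, so <>([]p | q) fails. ✗
w4: successors {w0, w3, w5}; []p | q there: w0:F, w3:T, w5:T. ✓
w5: no successors, so <>([]p | q) fails. ✗

{w0, w2, w4}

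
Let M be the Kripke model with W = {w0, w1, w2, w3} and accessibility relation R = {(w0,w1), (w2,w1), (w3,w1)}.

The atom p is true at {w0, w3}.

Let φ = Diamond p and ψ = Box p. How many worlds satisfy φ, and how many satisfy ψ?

0 and 1

For Diamond p:
w0: successors {w1}; p there: w1:F. ✗
w1: no successors, so Diamond p fails. ✗
w2: successors {w1}; p there: w1:F. ✗
w3: successors {w1}; p there: w1:F. ✗
— 0 worlds.
For Box p:
w0: successors {w1}; p there: w1:F. ✗
w1: no successors, so Box p holds vacuously. ✓
w2: successors {w1}; p there: w1:F. ✗
w3: successors {w1}; p there: w1:F. ✗
— 1 world.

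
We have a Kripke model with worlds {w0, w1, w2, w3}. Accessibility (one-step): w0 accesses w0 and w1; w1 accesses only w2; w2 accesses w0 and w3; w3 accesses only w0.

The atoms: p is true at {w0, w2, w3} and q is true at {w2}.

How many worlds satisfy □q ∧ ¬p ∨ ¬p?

1

w0: □q ∧ ¬p is F, ¬p is F. ✗
w1: □q ∧ ¬p is T, ¬p is T. ✓
w2: □q ∧ ¬p is F, ¬p is F. ✗
w3: □q ∧ ¬p is F, ¬p is F. ✗
Satisfying worlds: {w1}.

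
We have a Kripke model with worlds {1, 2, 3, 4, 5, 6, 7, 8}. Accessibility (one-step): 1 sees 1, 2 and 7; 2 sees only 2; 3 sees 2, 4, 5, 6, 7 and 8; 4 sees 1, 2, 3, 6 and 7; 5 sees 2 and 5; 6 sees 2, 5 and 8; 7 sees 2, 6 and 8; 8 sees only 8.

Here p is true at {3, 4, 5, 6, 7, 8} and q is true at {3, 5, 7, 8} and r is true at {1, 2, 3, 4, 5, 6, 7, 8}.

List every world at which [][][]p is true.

1: successors {1, 2, 7}; [][]p there: 1:F, 2:F, 7:F. ✗
2: successors {2}; [][]p there: 2:F. ✗
3: successors {2, 4, 5, 6, 7, 8}; [][]p there: 2:F, 4:F, 5:F, 6:F, 7:F, 8:T. ✗
4: successors {1, 2, 3, 6, 7}; [][]p there: 1:F, 2:F, 3:F, 6:F, 7:F. ✗
5: successors {2, 5}; [][]p there: 2:F, 5:F. ✗
6: successors {2, 5, 8}; [][]p there: 2:F, 5:F, 8:T. ✗
7: successors {2, 6, 8}; [][]p there: 2:F, 6:F, 8:T. ✗
8: successors {8}; [][]p there: 8:T. ✓

{8}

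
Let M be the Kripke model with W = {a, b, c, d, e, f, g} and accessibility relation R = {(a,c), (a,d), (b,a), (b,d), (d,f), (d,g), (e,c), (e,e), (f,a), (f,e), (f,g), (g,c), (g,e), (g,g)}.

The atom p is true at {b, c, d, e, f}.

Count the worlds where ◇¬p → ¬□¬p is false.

0

a: ◇¬p is F, ¬□¬p is T. ✓
b: ◇¬p is T, ¬□¬p is T. ✓
c: ◇¬p is F, ¬□¬p is F. ✓
d: ◇¬p is T, ¬□¬p is T. ✓
e: ◇¬p is F, ¬□¬p is T. ✓
f: ◇¬p is T, ¬□¬p is T. ✓
g: ◇¬p is T, ¬□¬p is T. ✓
Satisfying worlds: {a, b, c, d, e, f, g}.
So ◇¬p → ¬□¬p fails at the other 0 worlds.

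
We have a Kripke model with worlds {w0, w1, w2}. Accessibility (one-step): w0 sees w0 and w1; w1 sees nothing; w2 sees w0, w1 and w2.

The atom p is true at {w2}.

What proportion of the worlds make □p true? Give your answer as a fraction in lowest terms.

1/3

w0: successors {w0, w1}; p there: w0:F, w1:F. ✗
w1: no successors, so □p holds vacuously. ✓
w2: successors {w0, w1, w2}; p there: w0:F, w1:F, w2:T. ✗
That's 1 of 3 worlds, so 1/3.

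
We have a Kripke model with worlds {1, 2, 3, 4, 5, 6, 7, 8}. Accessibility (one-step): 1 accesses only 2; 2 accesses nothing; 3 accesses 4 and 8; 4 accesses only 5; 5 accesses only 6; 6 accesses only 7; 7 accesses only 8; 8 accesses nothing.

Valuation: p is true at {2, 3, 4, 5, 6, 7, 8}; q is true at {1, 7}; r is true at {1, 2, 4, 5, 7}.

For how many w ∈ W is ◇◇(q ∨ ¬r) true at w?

1: successors {2}; ◇(q ∨ ¬r) there: 2:F. ✗
2: no successors, so ◇◇(q ∨ ¬r) fails. ✗
3: successors {4, 8}; ◇(q ∨ ¬r) there: 4:F, 8:F. ✗
4: successors {5}; ◇(q ∨ ¬r) there: 5:T. ✓
5: successors {6}; ◇(q ∨ ¬r) there: 6:T. ✓
6: successors {7}; ◇(q ∨ ¬r) there: 7:T. ✓
7: successors {8}; ◇(q ∨ ¬r) there: 8:F. ✗
8: no successors, so ◇◇(q ∨ ¬r) fails. ✗
Satisfying worlds: {4, 5, 6}.

3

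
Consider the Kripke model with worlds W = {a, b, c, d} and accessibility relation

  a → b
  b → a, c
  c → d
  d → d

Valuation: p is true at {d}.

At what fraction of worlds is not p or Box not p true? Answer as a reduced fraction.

3/4

a: not p is T, Box not p is T. ✓
b: not p is T, Box not p is T. ✓
c: not p is T, Box not p is F. ✓
d: not p is F, Box not p is F. ✗
That's 3 of 4 worlds, so 3/4.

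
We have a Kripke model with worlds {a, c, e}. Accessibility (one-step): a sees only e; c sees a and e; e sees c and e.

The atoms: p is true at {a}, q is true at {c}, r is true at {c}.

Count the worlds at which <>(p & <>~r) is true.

a: successors {e}; p & <>~r there: e:F. ✗
c: successors {a, e}; p & <>~r there: a:T, e:F. ✓
e: successors {c, e}; p & <>~r there: c:F, e:F. ✗
Satisfying worlds: {c}.

1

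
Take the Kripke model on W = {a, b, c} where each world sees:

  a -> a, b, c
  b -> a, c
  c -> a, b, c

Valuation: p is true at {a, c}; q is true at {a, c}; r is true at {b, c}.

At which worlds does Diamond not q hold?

a: successors {a, b, c}; not q there: a:F, b:T, c:F. ✓
b: successors {a, c}; not q there: a:F, c:F. ✗
c: successors {a, b, c}; not q there: a:F, b:T, c:F. ✓

{a, c}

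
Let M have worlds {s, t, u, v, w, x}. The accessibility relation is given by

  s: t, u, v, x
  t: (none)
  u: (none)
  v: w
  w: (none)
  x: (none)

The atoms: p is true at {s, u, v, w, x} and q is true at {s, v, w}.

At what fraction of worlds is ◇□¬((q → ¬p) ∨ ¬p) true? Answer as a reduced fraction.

s: successors {t, u, v, x}; □¬((q → ¬p) ∨ ¬p) there: t:T, u:T, v:T, x:T. ✓
t: no successors, so ◇□¬((q → ¬p) ∨ ¬p) fails. ✗
u: no successors, so ◇□¬((q → ¬p) ∨ ¬p) fails. ✗
v: successors {w}; □¬((q → ¬p) ∨ ¬p) there: w:T. ✓
w: no successors, so ◇□¬((q → ¬p) ∨ ¬p) fails. ✗
x: no successors, so ◇□¬((q → ¬p) ∨ ¬p) fails. ✗
That's 2 of 6 worlds, so 2/6 = 1/3.

1/3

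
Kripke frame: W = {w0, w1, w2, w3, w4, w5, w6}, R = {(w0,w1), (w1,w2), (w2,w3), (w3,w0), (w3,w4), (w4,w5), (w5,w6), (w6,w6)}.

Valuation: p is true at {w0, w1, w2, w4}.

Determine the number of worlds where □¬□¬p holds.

2

w0: successors {w1}; ¬□¬p there: w1:T. ✓
w1: successors {w2}; ¬□¬p there: w2:F. ✗
w2: successors {w3}; ¬□¬p there: w3:T. ✓
w3: successors {w0, w4}; ¬□¬p there: w0:T, w4:F. ✗
w4: successors {w5}; ¬□¬p there: w5:F. ✗
w5: successors {w6}; ¬□¬p there: w6:F. ✗
w6: successors {w6}; ¬□¬p there: w6:F. ✗
Satisfying worlds: {w0, w2}.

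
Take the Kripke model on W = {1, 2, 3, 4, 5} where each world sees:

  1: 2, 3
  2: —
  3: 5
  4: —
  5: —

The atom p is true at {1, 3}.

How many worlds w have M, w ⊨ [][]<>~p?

4

1: successors {2, 3}; []<>~p there: 2:T, 3:F. ✗
2: no successors, so [][]<>~p holds vacuously. ✓
3: successors {5}; []<>~p there: 5:T. ✓
4: no successors, so [][]<>~p holds vacuously. ✓
5: no successors, so [][]<>~p holds vacuously. ✓
Satisfying worlds: {2, 3, 4, 5}.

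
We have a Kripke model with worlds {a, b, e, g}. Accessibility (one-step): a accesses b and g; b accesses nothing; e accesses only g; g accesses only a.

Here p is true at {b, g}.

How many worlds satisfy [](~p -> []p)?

4

a: successors {b, g}; ~p -> []p there: b:T, g:T. ✓
b: no successors, so [](~p -> []p) holds vacuously. ✓
e: successors {g}; ~p -> []p there: g:T. ✓
g: successors {a}; ~p -> []p there: a:T. ✓
Satisfying worlds: {a, b, e, g}.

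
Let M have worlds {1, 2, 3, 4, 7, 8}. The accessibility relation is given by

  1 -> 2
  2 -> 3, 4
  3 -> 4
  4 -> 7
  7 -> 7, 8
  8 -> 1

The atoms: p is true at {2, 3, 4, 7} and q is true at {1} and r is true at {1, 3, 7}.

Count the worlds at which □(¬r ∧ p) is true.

2

1: successors {2}; ¬r ∧ p there: 2:T. ✓
2: successors {3, 4}; ¬r ∧ p there: 3:F, 4:T. ✗
3: successors {4}; ¬r ∧ p there: 4:T. ✓
4: successors {7}; ¬r ∧ p there: 7:F. ✗
7: successors {7, 8}; ¬r ∧ p there: 7:F, 8:F. ✗
8: successors {1}; ¬r ∧ p there: 1:F. ✗
Satisfying worlds: {1, 3}.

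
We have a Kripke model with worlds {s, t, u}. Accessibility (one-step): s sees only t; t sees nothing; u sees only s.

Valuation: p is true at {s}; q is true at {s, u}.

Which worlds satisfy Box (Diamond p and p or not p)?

{s, t}

s: successors {t}; Diamond p and p or not p there: t:T. ✓
t: no successors, so Box (Diamond p and p or not p) holds vacuously. ✓
u: successors {s}; Diamond p and p or not p there: s:F. ✗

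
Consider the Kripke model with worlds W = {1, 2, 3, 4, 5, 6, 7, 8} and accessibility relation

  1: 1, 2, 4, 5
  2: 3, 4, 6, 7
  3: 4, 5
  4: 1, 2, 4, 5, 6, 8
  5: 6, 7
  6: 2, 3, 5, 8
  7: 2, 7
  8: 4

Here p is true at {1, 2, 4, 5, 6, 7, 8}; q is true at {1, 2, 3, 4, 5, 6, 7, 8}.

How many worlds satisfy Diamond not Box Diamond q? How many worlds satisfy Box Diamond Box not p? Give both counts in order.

For Diamond not Box Diamond q:
1: successors {1, 2, 4, 5}; not Box Diamond q there: 1:F, 2:F, 4:F, 5:F. ✗
2: successors {3, 4, 6, 7}; not Box Diamond q there: 3:F, 4:F, 6:F, 7:F. ✗
3: successors {4, 5}; not Box Diamond q there: 4:F, 5:F. ✗
4: successors {1, 2, 4, 5, 6, 8}; not Box Diamond q there: 1:F, 2:F, 4:F, 5:F, 6:F, 8:F. ✗
5: successors {6, 7}; not Box Diamond q there: 6:F, 7:F. ✗
6: successors {2, 3, 5, 8}; not Box Diamond q there: 2:F, 3:F, 5:F, 8:F. ✗
7: successors {2, 7}; not Box Diamond q there: 2:F, 7:F. ✗
8: successors {4}; not Box Diamond q there: 4:F. ✗
— 0 worlds.
For Box Diamond Box not p:
1: successors {1, 2, 4, 5}; Diamond Box not p there: 1:F, 2:F, 4:F, 5:F. ✗
2: successors {3, 4, 6, 7}; Diamond Box not p there: 3:F, 4:F, 6:F, 7:F. ✗
3: successors {4, 5}; Diamond Box not p there: 4:F, 5:F. ✗
4: successors {1, 2, 4, 5, 6, 8}; Diamond Box not p there: 1:F, 2:F, 4:F, 5:F, 6:F, 8:F. ✗
5: successors {6, 7}; Diamond Box not p there: 6:F, 7:F. ✗
6: successors {2, 3, 5, 8}; Diamond Box not p there: 2:F, 3:F, 5:F, 8:F. ✗
7: successors {2, 7}; Diamond Box not p there: 2:F, 7:F. ✗
8: successors {4}; Diamond Box not p there: 4:F. ✗
— 0 worlds.

0 and 0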